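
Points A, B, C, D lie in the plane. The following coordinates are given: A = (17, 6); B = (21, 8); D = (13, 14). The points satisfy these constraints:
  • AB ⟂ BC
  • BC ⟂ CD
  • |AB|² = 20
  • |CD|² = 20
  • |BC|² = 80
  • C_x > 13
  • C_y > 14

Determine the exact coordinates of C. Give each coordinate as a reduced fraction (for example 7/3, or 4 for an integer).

1. C_x = 17  [[AB ⟂ BC ⇒ 4x+2y-100=0] ∩ [|C−(13, 14)|²=20]]
2. C_y = 16  [[AB ⟂ BC ⇒ 4x+2y-100=0] ∩ [|C−(13, 14)|²=20]]
   so C = (17, 16)

C = (17, 16)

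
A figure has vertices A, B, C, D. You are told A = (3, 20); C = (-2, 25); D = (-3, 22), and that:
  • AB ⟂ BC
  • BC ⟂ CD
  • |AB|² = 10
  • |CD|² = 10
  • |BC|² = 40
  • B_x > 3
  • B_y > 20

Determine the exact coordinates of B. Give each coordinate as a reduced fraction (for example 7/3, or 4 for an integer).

1. B_x = 4  [[BC ⟂ CD ⇒ 1x+3y-73=0] ∩ [|B−(3, 20)|²=10]]
2. B_y = 23  [[BC ⟂ CD ⇒ 1x+3y-73=0] ∩ [|B−(3, 20)|²=10]]
   so B = (4, 23)

B = (4, 23)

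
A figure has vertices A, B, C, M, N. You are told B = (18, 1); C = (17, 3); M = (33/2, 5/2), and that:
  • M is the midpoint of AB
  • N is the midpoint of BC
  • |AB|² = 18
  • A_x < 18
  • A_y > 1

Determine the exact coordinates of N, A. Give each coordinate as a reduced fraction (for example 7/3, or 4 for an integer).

1. A_x = 15  [A = 2·M−B = 2·(33/2, 5/2)−(18, 1)]
2. A_y = 4  [A = 2·M−B = 2·(33/2, 5/2)−(18, 1)]
   so A = (15, 4)
3. N_x = 35/2  [2·N = B+C = (18, 1)+(17, 3)]
4. N_y = 2  [2·N = B+C = (18, 1)+(17, 3)]
   so N = (35/2, 2)

N = (35/2, 2)
A = (15, 4)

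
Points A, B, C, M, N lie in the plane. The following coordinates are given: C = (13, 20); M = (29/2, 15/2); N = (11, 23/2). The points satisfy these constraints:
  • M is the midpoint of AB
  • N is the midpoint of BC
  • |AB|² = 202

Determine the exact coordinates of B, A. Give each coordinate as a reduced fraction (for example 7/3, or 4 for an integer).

1. B_x = 9  [B = 2·N−C = 2·(11, 23/2)−(13, 20)]
2. B_y = 3  [B = 2·N−C = 2·(11, 23/2)−(13, 20)]
   so B = (9, 3)
3. A_x = 20  [A = 2·M−B = 2·(29/2, 15/2)−(9, 3)]
4. A_y = 12  [A = 2·M−B = 2·(29/2, 15/2)−(9, 3)]
   so A = (20, 12)

B = (9, 3)
A = (20, 12)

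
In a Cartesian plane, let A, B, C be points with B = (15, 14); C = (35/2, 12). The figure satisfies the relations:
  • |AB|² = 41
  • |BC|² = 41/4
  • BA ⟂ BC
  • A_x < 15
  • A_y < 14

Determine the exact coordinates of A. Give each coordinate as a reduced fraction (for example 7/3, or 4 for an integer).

1. A_x = 11  [[BA ⟂ BC ⇒ 5/2x-2y-19/2=0] ∩ [|A−(15, 14)|²=41]]
2. A_y = 9  [[BA ⟂ BC ⇒ 5/2x-2y-19/2=0] ∩ [|A−(15, 14)|²=41]]
   so A = (11, 9)

A = (11, 9)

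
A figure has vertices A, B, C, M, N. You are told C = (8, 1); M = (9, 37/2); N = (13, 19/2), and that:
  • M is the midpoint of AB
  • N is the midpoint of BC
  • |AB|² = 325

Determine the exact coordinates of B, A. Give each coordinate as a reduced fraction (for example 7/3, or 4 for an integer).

B = (18, 18)
A = (0, 19)

1. B_x = 18  [B = 2·N−C = 2·(13, 19/2)−(8, 1)]
2. B_y = 18  [B = 2·N−C = 2·(13, 19/2)−(8, 1)]
   so B = (18, 18)
3. A_x = 0  [A = 2·M−B = 2·(9, 37/2)−(18, 18)]
4. A_y = 19  [A = 2·M−B = 2·(9, 37/2)−(18, 18)]
   so A = (0, 19)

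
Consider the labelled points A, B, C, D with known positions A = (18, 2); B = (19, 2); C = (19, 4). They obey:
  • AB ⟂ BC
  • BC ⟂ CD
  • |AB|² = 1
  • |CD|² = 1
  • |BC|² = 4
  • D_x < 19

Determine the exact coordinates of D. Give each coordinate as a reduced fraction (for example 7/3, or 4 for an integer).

1. D_x = 18  [[BC ⟂ CD ⇒ 2y-8=0] ∩ [|D−(19, 4)|²=1]]
2. D_y = 4  [[BC ⟂ CD ⇒ 2y-8=0] ∩ [|D−(19, 4)|²=1]]
   so D = (18, 4)

D = (18, 4)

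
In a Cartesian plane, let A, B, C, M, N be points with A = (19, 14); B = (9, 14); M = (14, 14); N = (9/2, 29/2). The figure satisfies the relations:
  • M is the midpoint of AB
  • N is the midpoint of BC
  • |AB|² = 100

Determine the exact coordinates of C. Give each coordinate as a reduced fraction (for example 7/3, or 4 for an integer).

C = (0, 15)

1. C_x = 0  [C = 2·N−B = 2·(9/2, 29/2)−(9, 14)]
2. C_y = 15  [C = 2·N−B = 2·(9/2, 29/2)−(9, 14)]
   so C = (0, 15)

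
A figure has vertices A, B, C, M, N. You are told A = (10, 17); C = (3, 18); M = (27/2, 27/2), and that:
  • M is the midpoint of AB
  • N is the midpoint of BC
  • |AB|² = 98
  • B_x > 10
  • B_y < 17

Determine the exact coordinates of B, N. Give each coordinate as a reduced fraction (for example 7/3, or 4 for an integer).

1. B_x = 17  [B = 2·M−A = 2·(27/2, 27/2)−(10, 17)]
2. B_y = 10  [B = 2·M−A = 2·(27/2, 27/2)−(10, 17)]
   so B = (17, 10)
3. N_x = 10  [2·N = B+C = (17, 10)+(3, 18)]
4. N_y = 14  [2·N = B+C = (17, 10)+(3, 18)]
   so N = (10, 14)

B = (17, 10)
N = (10, 14)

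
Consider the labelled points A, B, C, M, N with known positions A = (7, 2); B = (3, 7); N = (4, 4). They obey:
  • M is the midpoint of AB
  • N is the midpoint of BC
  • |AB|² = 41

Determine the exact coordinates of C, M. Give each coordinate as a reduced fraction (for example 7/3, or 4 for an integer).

C = (5, 1)
M = (5, 9/2)

1. M_x = 5  [2·M = A+B = (7, 2)+(3, 7)]
2. M_y = 9/2  [2·M = A+B = (7, 2)+(3, 7)]
   so M = (5, 9/2)
3. C_x = 5  [C = 2·N−B = 2·(4, 4)−(3, 7)]
4. C_y = 1  [C = 2·N−B = 2·(4, 4)−(3, 7)]
   so C = (5, 1)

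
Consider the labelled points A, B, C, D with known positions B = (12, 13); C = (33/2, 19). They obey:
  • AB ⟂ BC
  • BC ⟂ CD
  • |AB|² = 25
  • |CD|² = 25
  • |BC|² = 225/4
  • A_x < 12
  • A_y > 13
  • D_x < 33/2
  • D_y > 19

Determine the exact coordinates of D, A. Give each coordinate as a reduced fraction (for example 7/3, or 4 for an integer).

1. D_x = 25/2  [[BC ⟂ CD ⇒ 9/2x+6y-753/4=0] ∩ [|D−(33/2, 19)|²=25]]
2. D_y = 22  [[BC ⟂ CD ⇒ 9/2x+6y-753/4=0] ∩ [|D−(33/2, 19)|²=25]]
   so D = (25/2, 22)
3. A_x = 8  [[AB ⟂ BC ⇒ -9/2x-6y+132=0] ∩ [|A−(12, 13)|²=25]]
4. A_y = 16  [[AB ⟂ BC ⇒ -9/2x-6y+132=0] ∩ [|A−(12, 13)|²=25]]
   so A = (8, 16)

D = (25/2, 22)
A = (8, 16)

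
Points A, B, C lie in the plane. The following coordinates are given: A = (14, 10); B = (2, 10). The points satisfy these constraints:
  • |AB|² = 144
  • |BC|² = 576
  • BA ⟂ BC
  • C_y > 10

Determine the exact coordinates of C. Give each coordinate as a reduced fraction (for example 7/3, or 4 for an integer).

C = (2, 34)

1. C_x = 2  [[BA ⟂ BC ⇒ 12x-24=0] ∩ [|C−(2, 10)|²=576]]
2. C_y = 34  [[BA ⟂ BC ⇒ 12x-24=0] ∩ [|C−(2, 10)|²=576]]
   so C = (2, 34)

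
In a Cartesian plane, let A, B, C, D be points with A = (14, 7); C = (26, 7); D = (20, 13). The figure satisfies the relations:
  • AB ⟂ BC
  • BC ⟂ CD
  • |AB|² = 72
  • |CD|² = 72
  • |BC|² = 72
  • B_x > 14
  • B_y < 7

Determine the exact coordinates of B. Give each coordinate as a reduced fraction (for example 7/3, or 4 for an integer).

1. B_x = 20  [[BC ⟂ CD ⇒ 6x-6y-114=0] ∩ [|B−(14, 7)|²=72]]
2. B_y = 1  [[BC ⟂ CD ⇒ 6x-6y-114=0] ∩ [|B−(14, 7)|²=72]]
   so B = (20, 1)

B = (20, 1)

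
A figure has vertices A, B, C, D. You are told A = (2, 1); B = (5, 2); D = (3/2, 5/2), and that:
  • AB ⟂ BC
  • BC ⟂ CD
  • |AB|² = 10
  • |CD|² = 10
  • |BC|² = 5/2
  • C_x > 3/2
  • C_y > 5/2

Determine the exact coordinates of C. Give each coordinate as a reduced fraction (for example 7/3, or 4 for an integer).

1. C_x = 9/2  [[AB ⟂ BC ⇒ 3x+1y-17=0] ∩ [|C−(3/2, 5/2)|²=10]]
2. C_y = 7/2  [[AB ⟂ BC ⇒ 3x+1y-17=0] ∩ [|C−(3/2, 5/2)|²=10]]
   so C = (9/2, 7/2)

C = (9/2, 7/2)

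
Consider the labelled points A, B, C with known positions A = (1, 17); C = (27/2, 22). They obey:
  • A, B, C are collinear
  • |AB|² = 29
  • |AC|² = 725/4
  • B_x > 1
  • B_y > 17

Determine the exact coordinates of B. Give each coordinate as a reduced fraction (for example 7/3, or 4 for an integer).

1. B_x = 6  [[A, B, C are collinear ⇒ 5x-25/2y+415/2=0] ∩ [|B−(1, 17)|²=29]]
2. B_y = 19  [[A, B, C are collinear ⇒ 5x-25/2y+415/2=0] ∩ [|B−(1, 17)|²=29]]
   so B = (6, 19)

B = (6, 19)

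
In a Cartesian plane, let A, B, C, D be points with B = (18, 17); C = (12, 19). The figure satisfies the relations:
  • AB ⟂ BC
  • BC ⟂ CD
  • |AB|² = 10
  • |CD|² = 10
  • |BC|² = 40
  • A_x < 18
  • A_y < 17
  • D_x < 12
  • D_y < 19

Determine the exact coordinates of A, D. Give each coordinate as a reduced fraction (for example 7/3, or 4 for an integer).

A = (17, 14)
D = (11, 16)

1. A_x = 17  [[AB ⟂ BC ⇒ 6x-2y-74=0] ∩ [|A−(18, 17)|²=10]]
2. A_y = 14  [[AB ⟂ BC ⇒ 6x-2y-74=0] ∩ [|A−(18, 17)|²=10]]
   so A = (17, 14)
3. D_x = 11  [[BC ⟂ CD ⇒ -6x+2y+34=0] ∩ [|D−(12, 19)|²=10]]
4. D_y = 16  [[BC ⟂ CD ⇒ -6x+2y+34=0] ∩ [|D−(12, 19)|²=10]]
   so D = (11, 16)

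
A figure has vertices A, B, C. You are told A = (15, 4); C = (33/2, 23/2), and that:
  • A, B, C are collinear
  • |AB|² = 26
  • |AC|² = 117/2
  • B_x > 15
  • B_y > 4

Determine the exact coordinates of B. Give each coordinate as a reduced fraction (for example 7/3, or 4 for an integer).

B = (16, 9)

1. B_x = 16  [[A, B, C are collinear ⇒ 15/2x-3/2y-213/2=0] ∩ [|B−(15, 4)|²=26]]
2. B_y = 9  [[A, B, C are collinear ⇒ 15/2x-3/2y-213/2=0] ∩ [|B−(15, 4)|²=26]]
   so B = (16, 9)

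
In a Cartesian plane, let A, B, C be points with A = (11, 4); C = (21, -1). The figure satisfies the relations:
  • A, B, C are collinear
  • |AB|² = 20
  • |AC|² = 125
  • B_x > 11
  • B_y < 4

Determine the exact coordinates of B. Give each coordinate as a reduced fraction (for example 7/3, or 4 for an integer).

1. B_x = 15  [[A, B, C are collinear ⇒ -5x-10y+95=0] ∩ [|B−(11, 4)|²=20]]
2. B_y = 2  [[A, B, C are collinear ⇒ -5x-10y+95=0] ∩ [|B−(11, 4)|²=20]]
   so B = (15, 2)

B = (15, 2)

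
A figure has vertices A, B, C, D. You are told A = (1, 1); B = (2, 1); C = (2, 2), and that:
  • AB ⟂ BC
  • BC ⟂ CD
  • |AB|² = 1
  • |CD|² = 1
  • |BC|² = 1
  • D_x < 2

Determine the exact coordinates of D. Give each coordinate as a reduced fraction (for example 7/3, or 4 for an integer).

D = (1, 2)

1. D_x = 1  [[BC ⟂ CD ⇒ 1y-2=0] ∩ [|D−(2, 2)|²=1]]
2. D_y = 2  [[BC ⟂ CD ⇒ 1y-2=0] ∩ [|D−(2, 2)|²=1]]
   so D = (1, 2)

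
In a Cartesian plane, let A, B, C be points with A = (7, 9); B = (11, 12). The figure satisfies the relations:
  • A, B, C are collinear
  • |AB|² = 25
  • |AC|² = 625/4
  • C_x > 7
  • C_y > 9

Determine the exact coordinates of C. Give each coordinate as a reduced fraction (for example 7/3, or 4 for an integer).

C = (17, 33/2)

1. C_x = 17  [[A, B, C are collinear ⇒ -3x+4y-15=0] ∩ [|C−(7, 9)|²=625/4]]
2. C_y = 33/2  [[A, B, C are collinear ⇒ -3x+4y-15=0] ∩ [|C−(7, 9)|²=625/4]]
   so C = (17, 33/2)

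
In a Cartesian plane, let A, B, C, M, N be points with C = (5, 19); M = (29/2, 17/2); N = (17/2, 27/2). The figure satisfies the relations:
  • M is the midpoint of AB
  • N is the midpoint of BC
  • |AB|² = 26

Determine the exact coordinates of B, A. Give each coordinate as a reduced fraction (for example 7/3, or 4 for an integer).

1. B_x = 12  [B = 2·N−C = 2·(17/2, 27/2)−(5, 19)]
2. B_y = 8  [B = 2·N−C = 2·(17/2, 27/2)−(5, 19)]
   so B = (12, 8)
3. A_x = 17  [A = 2·M−B = 2·(29/2, 17/2)−(12, 8)]
4. A_y = 9  [A = 2·M−B = 2·(29/2, 17/2)−(12, 8)]
   so A = (17, 9)

B = (12, 8)
A = (17, 9)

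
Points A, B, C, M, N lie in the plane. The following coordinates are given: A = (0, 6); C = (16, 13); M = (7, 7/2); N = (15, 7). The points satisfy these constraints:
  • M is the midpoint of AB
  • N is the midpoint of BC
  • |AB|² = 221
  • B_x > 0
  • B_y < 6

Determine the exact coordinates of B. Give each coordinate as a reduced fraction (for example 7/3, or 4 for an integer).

B = (14, 1)

1. B_x = 14  [B = 2·M−A = 2·(7, 7/2)−(0, 6)]
2. B_y = 1  [B = 2·M−A = 2·(7, 7/2)−(0, 6)]
   so B = (14, 1)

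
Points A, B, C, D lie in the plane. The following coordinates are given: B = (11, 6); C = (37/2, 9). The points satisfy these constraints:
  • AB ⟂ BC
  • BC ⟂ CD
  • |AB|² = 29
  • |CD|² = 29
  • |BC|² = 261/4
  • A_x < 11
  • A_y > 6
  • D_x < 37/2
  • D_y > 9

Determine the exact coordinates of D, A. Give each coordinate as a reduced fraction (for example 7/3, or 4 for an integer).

1. D_x = 33/2  [[BC ⟂ CD ⇒ 15/2x+3y-663/4=0] ∩ [|D−(37/2, 9)|²=29]]
2. D_y = 14  [[BC ⟂ CD ⇒ 15/2x+3y-663/4=0] ∩ [|D−(37/2, 9)|²=29]]
   so D = (33/2, 14)
3. A_x = 9  [[AB ⟂ BC ⇒ -15/2x-3y+201/2=0] ∩ [|A−(11, 6)|²=29]]
4. A_y = 11  [[AB ⟂ BC ⇒ -15/2x-3y+201/2=0] ∩ [|A−(11, 6)|²=29]]
   so A = (9, 11)

D = (33/2, 14)
A = (9, 11)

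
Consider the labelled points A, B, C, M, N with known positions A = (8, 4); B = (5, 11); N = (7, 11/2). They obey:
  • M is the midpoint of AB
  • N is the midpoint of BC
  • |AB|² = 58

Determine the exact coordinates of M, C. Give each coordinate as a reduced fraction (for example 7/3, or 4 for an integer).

1. M_x = 13/2  [2·M = A+B = (8, 4)+(5, 11)]
2. M_y = 15/2  [2·M = A+B = (8, 4)+(5, 11)]
   so M = (13/2, 15/2)
3. C_x = 9  [C = 2·N−B = 2·(7, 11/2)−(5, 11)]
4. C_y = 0  [C = 2·N−B = 2·(7, 11/2)−(5, 11)]
   so C = (9, 0)

M = (13/2, 15/2)
C = (9, 0)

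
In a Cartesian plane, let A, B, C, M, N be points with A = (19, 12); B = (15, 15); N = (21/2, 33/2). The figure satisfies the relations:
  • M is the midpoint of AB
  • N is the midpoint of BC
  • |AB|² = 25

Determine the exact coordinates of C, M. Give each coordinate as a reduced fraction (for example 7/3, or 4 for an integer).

1. M_x = 17  [2·M = A+B = (19, 12)+(15, 15)]
2. M_y = 27/2  [2·M = A+B = (19, 12)+(15, 15)]
   so M = (17, 27/2)
3. C_x = 6  [C = 2·N−B = 2·(21/2, 33/2)−(15, 15)]
4. C_y = 18  [C = 2·N−B = 2·(21/2, 33/2)−(15, 15)]
   so C = (6, 18)

C = (6, 18)
M = (17, 27/2)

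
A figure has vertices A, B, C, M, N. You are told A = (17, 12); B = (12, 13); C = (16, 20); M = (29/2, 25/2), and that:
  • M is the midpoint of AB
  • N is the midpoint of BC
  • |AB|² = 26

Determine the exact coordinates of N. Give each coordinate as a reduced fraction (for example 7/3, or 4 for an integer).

N = (14, 33/2)

1. N_x = 14  [2·N = B+C = (12, 13)+(16, 20)]
2. N_y = 33/2  [2·N = B+C = (12, 13)+(16, 20)]
   so N = (14, 33/2)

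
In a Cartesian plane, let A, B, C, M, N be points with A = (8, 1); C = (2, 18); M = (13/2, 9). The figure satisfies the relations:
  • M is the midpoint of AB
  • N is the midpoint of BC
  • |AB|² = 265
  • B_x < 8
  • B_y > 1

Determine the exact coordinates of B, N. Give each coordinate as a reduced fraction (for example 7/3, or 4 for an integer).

1. B_x = 5  [B = 2·M−A = 2·(13/2, 9)−(8, 1)]
2. B_y = 17  [B = 2·M−A = 2·(13/2, 9)−(8, 1)]
   so B = (5, 17)
3. N_x = 7/2  [2·N = B+C = (5, 17)+(2, 18)]
4. N_y = 35/2  [2·N = B+C = (5, 17)+(2, 18)]
   so N = (7/2, 35/2)

B = (5, 17)
N = (7/2, 35/2)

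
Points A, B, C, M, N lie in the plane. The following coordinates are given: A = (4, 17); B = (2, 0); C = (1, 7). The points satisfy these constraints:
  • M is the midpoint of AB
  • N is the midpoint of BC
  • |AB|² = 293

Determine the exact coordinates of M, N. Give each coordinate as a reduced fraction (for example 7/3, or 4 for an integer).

M = (3, 17/2)
N = (3/2, 7/2)

1. M_x = 3  [2·M = A+B = (4, 17)+(2, 0)]
2. M_y = 17/2  [2·M = A+B = (4, 17)+(2, 0)]
   so M = (3, 17/2)
3. N_x = 3/2  [2·N = B+C = (2, 0)+(1, 7)]
4. N_y = 7/2  [2·N = B+C = (2, 0)+(1, 7)]
   so N = (3/2, 7/2)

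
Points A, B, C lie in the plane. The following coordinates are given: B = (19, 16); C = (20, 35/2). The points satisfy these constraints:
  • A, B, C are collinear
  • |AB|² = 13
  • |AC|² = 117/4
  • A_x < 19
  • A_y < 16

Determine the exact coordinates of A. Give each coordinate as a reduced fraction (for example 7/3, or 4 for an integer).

A = (17, 13)

1. A_x = 17  [[A, B, C are collinear ⇒ -3/2x+1y+25/2=0] ∩ [|A−(19, 16)|²=13]]
2. A_y = 13  [[A, B, C are collinear ⇒ -3/2x+1y+25/2=0] ∩ [|A−(19, 16)|²=13]]
   so A = (17, 13)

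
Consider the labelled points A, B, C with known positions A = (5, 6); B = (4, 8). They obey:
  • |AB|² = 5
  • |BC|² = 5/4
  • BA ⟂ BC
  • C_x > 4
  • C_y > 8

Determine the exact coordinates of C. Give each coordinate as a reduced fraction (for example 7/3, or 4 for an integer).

C = (5, 17/2)

1. C_x = 5  [[BA ⟂ BC ⇒ 1x-2y+12=0] ∩ [|C−(4, 8)|²=5/4]]
2. C_y = 17/2  [[BA ⟂ BC ⇒ 1x-2y+12=0] ∩ [|C−(4, 8)|²=5/4]]
   so C = (5, 17/2)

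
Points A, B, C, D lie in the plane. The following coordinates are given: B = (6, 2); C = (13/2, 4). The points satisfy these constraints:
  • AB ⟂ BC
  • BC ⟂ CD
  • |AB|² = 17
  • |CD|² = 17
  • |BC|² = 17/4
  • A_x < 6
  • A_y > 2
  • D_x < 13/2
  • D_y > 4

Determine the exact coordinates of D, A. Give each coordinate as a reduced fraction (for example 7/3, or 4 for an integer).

D = (5/2, 5)
A = (2, 3)

1. D_x = 5/2  [[BC ⟂ CD ⇒ 1/2x+2y-45/4=0] ∩ [|D−(13/2, 4)|²=17]]
2. D_y = 5  [[BC ⟂ CD ⇒ 1/2x+2y-45/4=0] ∩ [|D−(13/2, 4)|²=17]]
   so D = (5/2, 5)
3. A_x = 2  [[AB ⟂ BC ⇒ -1/2x-2y+7=0] ∩ [|A−(6, 2)|²=17]]
4. A_y = 3  [[AB ⟂ BC ⇒ -1/2x-2y+7=0] ∩ [|A−(6, 2)|²=17]]
   so A = (2, 3)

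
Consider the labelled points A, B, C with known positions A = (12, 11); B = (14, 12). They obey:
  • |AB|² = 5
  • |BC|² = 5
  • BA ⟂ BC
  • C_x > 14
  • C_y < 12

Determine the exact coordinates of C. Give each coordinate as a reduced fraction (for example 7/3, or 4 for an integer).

C = (15, 10)

1. C_x = 15  [[BA ⟂ BC ⇒ -2x-1y+40=0] ∩ [|C−(14, 12)|²=5]]
2. C_y = 10  [[BA ⟂ BC ⇒ -2x-1y+40=0] ∩ [|C−(14, 12)|²=5]]
   so C = (15, 10)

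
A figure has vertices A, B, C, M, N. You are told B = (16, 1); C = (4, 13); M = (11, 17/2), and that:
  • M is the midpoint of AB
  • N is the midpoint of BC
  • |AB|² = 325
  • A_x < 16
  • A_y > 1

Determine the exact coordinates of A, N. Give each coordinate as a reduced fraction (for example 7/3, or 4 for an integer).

A = (6, 16)
N = (10, 7)

1. A_x = 6  [A = 2·M−B = 2·(11, 17/2)−(16, 1)]
2. A_y = 16  [A = 2·M−B = 2·(11, 17/2)−(16, 1)]
   so A = (6, 16)
3. N_x = 10  [2·N = B+C = (16, 1)+(4, 13)]
4. N_y = 7  [2·N = B+C = (16, 1)+(4, 13)]
   so N = (10, 7)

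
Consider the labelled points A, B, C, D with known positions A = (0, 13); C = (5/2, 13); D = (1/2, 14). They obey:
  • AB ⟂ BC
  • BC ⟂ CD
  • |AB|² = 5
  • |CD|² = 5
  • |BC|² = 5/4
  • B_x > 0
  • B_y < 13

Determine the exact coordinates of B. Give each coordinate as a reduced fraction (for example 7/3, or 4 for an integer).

1. B_x = 2  [[BC ⟂ CD ⇒ 2x-1y+8=0] ∩ [|B−(0, 13)|²=5]]
2. B_y = 12  [[BC ⟂ CD ⇒ 2x-1y+8=0] ∩ [|B−(0, 13)|²=5]]
   so B = (2, 12)

B = (2, 12)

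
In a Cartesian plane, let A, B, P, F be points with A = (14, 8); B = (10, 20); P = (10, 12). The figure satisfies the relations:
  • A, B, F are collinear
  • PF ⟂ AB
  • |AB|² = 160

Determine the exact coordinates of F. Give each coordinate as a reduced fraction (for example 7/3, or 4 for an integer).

F = (62/5, 64/5)

1. F_x = 62/5  [[A, B, F are collinear ⇒ -12x-4y+200=0] ∩ [PF ⟂ AB ⇒ -4x+12y-104=0]]
2. F_y = 64/5  [[A, B, F are collinear ⇒ -12x-4y+200=0] ∩ [PF ⟂ AB ⇒ -4x+12y-104=0]]
   so F = (62/5, 64/5)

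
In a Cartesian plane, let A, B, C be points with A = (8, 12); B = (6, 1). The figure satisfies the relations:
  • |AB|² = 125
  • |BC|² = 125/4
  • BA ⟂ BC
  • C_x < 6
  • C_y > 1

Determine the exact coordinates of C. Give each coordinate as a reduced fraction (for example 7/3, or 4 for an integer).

C = (1/2, 2)

1. C_x = 1/2  [[BA ⟂ BC ⇒ 2x+11y-23=0] ∩ [|C−(6, 1)|²=125/4]]
2. C_y = 2  [[BA ⟂ BC ⇒ 2x+11y-23=0] ∩ [|C−(6, 1)|²=125/4]]
   so C = (1/2, 2)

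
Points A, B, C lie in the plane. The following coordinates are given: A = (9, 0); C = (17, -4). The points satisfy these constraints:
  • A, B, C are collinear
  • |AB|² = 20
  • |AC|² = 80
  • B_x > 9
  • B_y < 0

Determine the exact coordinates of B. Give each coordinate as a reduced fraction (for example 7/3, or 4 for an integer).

B = (13, -2)

1. B_x = 13  [[A, B, C are collinear ⇒ -4x-8y+36=0] ∩ [|B−(9, 0)|²=20]]
2. B_y = -2  [[A, B, C are collinear ⇒ -4x-8y+36=0] ∩ [|B−(9, 0)|²=20]]
   so B = (13, -2)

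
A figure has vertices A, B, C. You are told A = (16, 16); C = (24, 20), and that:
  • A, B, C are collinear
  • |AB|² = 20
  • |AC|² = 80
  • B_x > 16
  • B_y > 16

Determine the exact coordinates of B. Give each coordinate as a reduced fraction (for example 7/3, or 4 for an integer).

1. B_x = 20  [[A, B, C are collinear ⇒ 4x-8y+64=0] ∩ [|B−(16, 16)|²=20]]
2. B_y = 18  [[A, B, C are collinear ⇒ 4x-8y+64=0] ∩ [|B−(16, 16)|²=20]]
   so B = (20, 18)

B = (20, 18)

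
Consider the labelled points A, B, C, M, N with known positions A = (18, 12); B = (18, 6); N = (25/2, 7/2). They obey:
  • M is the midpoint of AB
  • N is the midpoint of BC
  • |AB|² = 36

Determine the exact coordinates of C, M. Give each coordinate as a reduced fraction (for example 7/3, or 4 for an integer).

C = (7, 1)
M = (18, 9)

1. M_x = 18  [2·M = A+B = (18, 12)+(18, 6)]
2. M_y = 9  [2·M = A+B = (18, 12)+(18, 6)]
   so M = (18, 9)
3. C_x = 7  [C = 2·N−B = 2·(25/2, 7/2)−(18, 6)]
4. C_y = 1  [C = 2·N−B = 2·(25/2, 7/2)−(18, 6)]
   so C = (7, 1)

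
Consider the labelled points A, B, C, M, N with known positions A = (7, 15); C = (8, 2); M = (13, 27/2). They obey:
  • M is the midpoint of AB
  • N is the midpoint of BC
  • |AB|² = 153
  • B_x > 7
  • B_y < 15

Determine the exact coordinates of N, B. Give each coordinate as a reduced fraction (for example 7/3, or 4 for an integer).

1. B_x = 19  [B = 2·M−A = 2·(13, 27/2)−(7, 15)]
2. B_y = 12  [B = 2·M−A = 2·(13, 27/2)−(7, 15)]
   so B = (19, 12)
3. N_x = 27/2  [2·N = B+C = (19, 12)+(8, 2)]
4. N_y = 7  [2·N = B+C = (19, 12)+(8, 2)]
   so N = (27/2, 7)

N = (27/2, 7)
B = (19, 12)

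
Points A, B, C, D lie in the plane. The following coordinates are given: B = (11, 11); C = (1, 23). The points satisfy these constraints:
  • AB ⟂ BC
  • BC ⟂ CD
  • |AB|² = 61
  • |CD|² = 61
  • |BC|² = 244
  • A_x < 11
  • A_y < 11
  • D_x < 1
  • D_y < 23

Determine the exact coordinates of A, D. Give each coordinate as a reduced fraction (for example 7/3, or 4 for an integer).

A = (5, 6)
D = (-5, 18)

1. A_x = 5  [[AB ⟂ BC ⇒ 10x-12y+22=0] ∩ [|A−(11, 11)|²=61]]
2. A_y = 6  [[AB ⟂ BC ⇒ 10x-12y+22=0] ∩ [|A−(11, 11)|²=61]]
   so A = (5, 6)
3. D_x = -5  [[BC ⟂ CD ⇒ -10x+12y-266=0] ∩ [|D−(1, 23)|²=61]]
4. D_y = 18  [[BC ⟂ CD ⇒ -10x+12y-266=0] ∩ [|D−(1, 23)|²=61]]
   so D = (-5, 18)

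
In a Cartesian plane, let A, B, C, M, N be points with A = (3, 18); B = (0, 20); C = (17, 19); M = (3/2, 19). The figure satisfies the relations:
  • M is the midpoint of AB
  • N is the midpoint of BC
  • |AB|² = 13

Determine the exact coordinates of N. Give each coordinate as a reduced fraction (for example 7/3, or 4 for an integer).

N = (17/2, 39/2)

1. N_x = 17/2  [2·N = B+C = (0, 20)+(17, 19)]
2. N_y = 39/2  [2·N = B+C = (0, 20)+(17, 19)]
   so N = (17/2, 39/2)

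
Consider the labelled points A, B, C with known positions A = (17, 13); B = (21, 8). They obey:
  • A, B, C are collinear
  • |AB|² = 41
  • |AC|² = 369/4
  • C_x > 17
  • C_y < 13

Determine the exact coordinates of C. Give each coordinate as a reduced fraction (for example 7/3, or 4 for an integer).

1. C_x = 23  [[A, B, C are collinear ⇒ 5x+4y-137=0] ∩ [|C−(17, 13)|²=369/4]]
2. C_y = 11/2  [[A, B, C are collinear ⇒ 5x+4y-137=0] ∩ [|C−(17, 13)|²=369/4]]
   so C = (23, 11/2)

C = (23, 11/2)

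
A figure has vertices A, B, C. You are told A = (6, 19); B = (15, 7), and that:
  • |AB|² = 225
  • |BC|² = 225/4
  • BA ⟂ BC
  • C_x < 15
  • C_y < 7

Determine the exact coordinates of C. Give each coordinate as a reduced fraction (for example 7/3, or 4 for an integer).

1. C_x = 9  [[BA ⟂ BC ⇒ -9x+12y+51=0] ∩ [|C−(15, 7)|²=225/4]]
2. C_y = 5/2  [[BA ⟂ BC ⇒ -9x+12y+51=0] ∩ [|C−(15, 7)|²=225/4]]
   so C = (9, 5/2)

C = (9, 5/2)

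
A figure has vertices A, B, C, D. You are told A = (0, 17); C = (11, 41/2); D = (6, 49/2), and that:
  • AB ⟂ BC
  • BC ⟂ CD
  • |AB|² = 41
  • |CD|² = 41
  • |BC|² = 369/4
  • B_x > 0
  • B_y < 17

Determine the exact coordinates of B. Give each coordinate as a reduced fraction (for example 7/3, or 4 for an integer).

B = (5, 13)

1. B_x = 5  [[BC ⟂ CD ⇒ 5x-4y+27=0] ∩ [|B−(0, 17)|²=41]]
2. B_y = 13  [[BC ⟂ CD ⇒ 5x-4y+27=0] ∩ [|B−(0, 17)|²=41]]
   so B = (5, 13)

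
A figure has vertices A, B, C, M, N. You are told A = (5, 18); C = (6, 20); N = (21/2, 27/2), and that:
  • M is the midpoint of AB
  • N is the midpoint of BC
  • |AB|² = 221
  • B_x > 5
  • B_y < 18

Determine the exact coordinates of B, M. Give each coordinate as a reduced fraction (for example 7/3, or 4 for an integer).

1. B_x = 15  [B = 2·N−C = 2·(21/2, 27/2)−(6, 20)]
2. B_y = 7  [B = 2·N−C = 2·(21/2, 27/2)−(6, 20)]
   so B = (15, 7)
3. M_x = 10  [2·M = A+B = (5, 18)+(15, 7)]
4. M_y = 25/2  [2·M = A+B = (5, 18)+(15, 7)]
   so M = (10, 25/2)

B = (15, 7)
M = (10, 25/2)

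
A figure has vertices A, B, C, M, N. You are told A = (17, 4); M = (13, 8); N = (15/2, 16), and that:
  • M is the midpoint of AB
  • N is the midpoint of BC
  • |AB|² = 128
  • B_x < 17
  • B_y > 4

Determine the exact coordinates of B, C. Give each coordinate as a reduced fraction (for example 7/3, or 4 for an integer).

B = (9, 12)
C = (6, 20)

1. B_x = 9  [B = 2·M−A = 2·(13, 8)−(17, 4)]
2. B_y = 12  [B = 2·M−A = 2·(13, 8)−(17, 4)]
   so B = (9, 12)
3. C_x = 6  [C = 2·N−B = 2·(15/2, 16)−(9, 12)]
4. C_y = 20  [C = 2·N−B = 2·(15/2, 16)−(9, 12)]
   so C = (6, 20)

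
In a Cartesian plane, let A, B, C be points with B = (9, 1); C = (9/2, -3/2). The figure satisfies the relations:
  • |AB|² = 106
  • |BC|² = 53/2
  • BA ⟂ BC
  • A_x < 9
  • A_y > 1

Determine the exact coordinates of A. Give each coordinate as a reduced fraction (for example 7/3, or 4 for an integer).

A = (4, 10)

1. A_x = 4  [[BA ⟂ BC ⇒ -9/2x-5/2y+43=0] ∩ [|A−(9, 1)|²=106]]
2. A_y = 10  [[BA ⟂ BC ⇒ -9/2x-5/2y+43=0] ∩ [|A−(9, 1)|²=106]]
   so A = (4, 10)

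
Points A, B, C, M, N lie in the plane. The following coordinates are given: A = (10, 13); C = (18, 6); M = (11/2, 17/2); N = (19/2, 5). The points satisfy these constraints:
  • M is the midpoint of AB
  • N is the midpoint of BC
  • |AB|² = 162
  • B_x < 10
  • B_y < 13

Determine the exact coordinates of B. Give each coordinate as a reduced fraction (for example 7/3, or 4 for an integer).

1. B_x = 1  [B = 2·M−A = 2·(11/2, 17/2)−(10, 13)]
2. B_y = 4  [B = 2·M−A = 2·(11/2, 17/2)−(10, 13)]
   so B = (1, 4)

B = (1, 4)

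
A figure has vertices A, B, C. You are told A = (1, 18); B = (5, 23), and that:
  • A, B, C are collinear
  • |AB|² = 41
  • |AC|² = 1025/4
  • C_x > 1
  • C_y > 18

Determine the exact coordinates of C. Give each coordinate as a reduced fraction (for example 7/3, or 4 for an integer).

1. C_x = 11  [[A, B, C are collinear ⇒ -5x+4y-67=0] ∩ [|C−(1, 18)|²=1025/4]]
2. C_y = 61/2  [[A, B, C are collinear ⇒ -5x+4y-67=0] ∩ [|C−(1, 18)|²=1025/4]]
   so C = (11, 61/2)

C = (11, 61/2)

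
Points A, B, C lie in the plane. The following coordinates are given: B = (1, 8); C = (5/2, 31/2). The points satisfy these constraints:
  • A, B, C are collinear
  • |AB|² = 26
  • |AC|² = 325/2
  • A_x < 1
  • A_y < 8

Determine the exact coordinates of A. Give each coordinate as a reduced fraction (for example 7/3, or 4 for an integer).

A = (0, 3)

1. A_x = 0  [[A, B, C are collinear ⇒ -15/2x+3/2y-9/2=0] ∩ [|A−(1, 8)|²=26]]
2. A_y = 3  [[A, B, C are collinear ⇒ -15/2x+3/2y-9/2=0] ∩ [|A−(1, 8)|²=26]]
   so A = (0, 3)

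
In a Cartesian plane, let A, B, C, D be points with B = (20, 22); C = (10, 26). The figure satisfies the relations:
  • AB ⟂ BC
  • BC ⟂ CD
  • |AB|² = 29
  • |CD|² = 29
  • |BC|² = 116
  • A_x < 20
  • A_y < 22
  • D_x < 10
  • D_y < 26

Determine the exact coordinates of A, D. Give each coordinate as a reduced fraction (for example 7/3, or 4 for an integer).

A = (18, 17)
D = (8, 21)

1. A_x = 18  [[AB ⟂ BC ⇒ 10x-4y-112=0] ∩ [|A−(20, 22)|²=29]]
2. A_y = 17  [[AB ⟂ BC ⇒ 10x-4y-112=0] ∩ [|A−(20, 22)|²=29]]
   so A = (18, 17)
3. D_x = 8  [[BC ⟂ CD ⇒ -10x+4y-4=0] ∩ [|D−(10, 26)|²=29]]
4. D_y = 21  [[BC ⟂ CD ⇒ -10x+4y-4=0] ∩ [|D−(10, 26)|²=29]]
   so D = (8, 21)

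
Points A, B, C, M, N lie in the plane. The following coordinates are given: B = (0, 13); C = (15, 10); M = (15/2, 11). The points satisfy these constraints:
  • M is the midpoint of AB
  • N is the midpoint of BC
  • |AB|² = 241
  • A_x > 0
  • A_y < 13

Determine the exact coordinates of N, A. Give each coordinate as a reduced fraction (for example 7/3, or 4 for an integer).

1. A_x = 15  [A = 2·M−B = 2·(15/2, 11)−(0, 13)]
2. A_y = 9  [A = 2·M−B = 2·(15/2, 11)−(0, 13)]
   so A = (15, 9)
3. N_x = 15/2  [2·N = B+C = (0, 13)+(15, 10)]
4. N_y = 23/2  [2·N = B+C = (0, 13)+(15, 10)]
   so N = (15/2, 23/2)

N = (15/2, 23/2)
A = (15, 9)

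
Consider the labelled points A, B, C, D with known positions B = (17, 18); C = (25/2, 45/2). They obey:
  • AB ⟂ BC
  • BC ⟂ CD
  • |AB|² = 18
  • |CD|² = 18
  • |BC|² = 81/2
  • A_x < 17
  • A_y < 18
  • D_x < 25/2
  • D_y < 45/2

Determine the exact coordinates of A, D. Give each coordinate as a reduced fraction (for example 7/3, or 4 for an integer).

A = (14, 15)
D = (19/2, 39/2)

1. A_x = 14  [[AB ⟂ BC ⇒ 9/2x-9/2y+9/2=0] ∩ [|A−(17, 18)|²=18]]
2. A_y = 15  [[AB ⟂ BC ⇒ 9/2x-9/2y+9/2=0] ∩ [|A−(17, 18)|²=18]]
   so A = (14, 15)
3. D_x = 19/2  [[BC ⟂ CD ⇒ -9/2x+9/2y-45=0] ∩ [|D−(25/2, 45/2)|²=18]]
4. D_y = 39/2  [[BC ⟂ CD ⇒ -9/2x+9/2y-45=0] ∩ [|D−(25/2, 45/2)|²=18]]
   so D = (19/2, 39/2)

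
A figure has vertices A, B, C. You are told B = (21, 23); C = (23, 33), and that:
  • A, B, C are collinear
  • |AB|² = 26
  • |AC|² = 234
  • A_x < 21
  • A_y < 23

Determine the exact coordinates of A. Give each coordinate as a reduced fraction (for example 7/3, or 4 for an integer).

A = (20, 18)

1. A_x = 20  [[A, B, C are collinear ⇒ -10x+2y+164=0] ∩ [|A−(21, 23)|²=26]]
2. A_y = 18  [[A, B, C are collinear ⇒ -10x+2y+164=0] ∩ [|A−(21, 23)|²=26]]
   so A = (20, 18)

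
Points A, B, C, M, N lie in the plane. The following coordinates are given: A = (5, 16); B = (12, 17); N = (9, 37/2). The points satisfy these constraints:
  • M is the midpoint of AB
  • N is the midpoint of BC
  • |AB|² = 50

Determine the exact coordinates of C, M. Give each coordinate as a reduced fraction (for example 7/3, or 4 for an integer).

C = (6, 20)
M = (17/2, 33/2)

1. M_x = 17/2  [2·M = A+B = (5, 16)+(12, 17)]
2. M_y = 33/2  [2·M = A+B = (5, 16)+(12, 17)]
   so M = (17/2, 33/2)
3. C_x = 6  [C = 2·N−B = 2·(9, 37/2)−(12, 17)]
4. C_y = 20  [C = 2·N−B = 2·(9, 37/2)−(12, 17)]
   so C = (6, 20)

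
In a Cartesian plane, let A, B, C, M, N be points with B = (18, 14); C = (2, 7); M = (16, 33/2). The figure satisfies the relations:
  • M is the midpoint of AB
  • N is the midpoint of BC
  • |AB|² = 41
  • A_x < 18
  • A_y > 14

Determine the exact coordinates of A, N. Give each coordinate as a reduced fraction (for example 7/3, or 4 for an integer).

1. A_x = 14  [A = 2·M−B = 2·(16, 33/2)−(18, 14)]
2. A_y = 19  [A = 2·M−B = 2·(16, 33/2)−(18, 14)]
   so A = (14, 19)
3. N_x = 10  [2·N = B+C = (18, 14)+(2, 7)]
4. N_y = 21/2  [2·N = B+C = (18, 14)+(2, 7)]
   so N = (10, 21/2)

A = (14, 19)
N = (10, 21/2)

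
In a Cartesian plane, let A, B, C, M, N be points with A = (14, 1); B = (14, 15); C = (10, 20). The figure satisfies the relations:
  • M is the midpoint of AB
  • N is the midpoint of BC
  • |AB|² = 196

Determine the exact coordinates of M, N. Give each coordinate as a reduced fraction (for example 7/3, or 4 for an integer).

M = (14, 8)
N = (12, 35/2)

1. M_x = 14  [2·M = A+B = (14, 1)+(14, 15)]
2. M_y = 8  [2·M = A+B = (14, 1)+(14, 15)]
   so M = (14, 8)
3. N_x = 12  [2·N = B+C = (14, 15)+(10, 20)]
4. N_y = 35/2  [2·N = B+C = (14, 15)+(10, 20)]
   so N = (12, 35/2)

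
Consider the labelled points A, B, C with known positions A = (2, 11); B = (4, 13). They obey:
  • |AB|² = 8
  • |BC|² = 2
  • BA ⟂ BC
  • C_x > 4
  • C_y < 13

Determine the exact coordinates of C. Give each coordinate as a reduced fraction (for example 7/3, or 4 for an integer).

C = (5, 12)

1. C_x = 5  [[BA ⟂ BC ⇒ -2x-2y+34=0] ∩ [|C−(4, 13)|²=2]]
2. C_y = 12  [[BA ⟂ BC ⇒ -2x-2y+34=0] ∩ [|C−(4, 13)|²=2]]
   so C = (5, 12)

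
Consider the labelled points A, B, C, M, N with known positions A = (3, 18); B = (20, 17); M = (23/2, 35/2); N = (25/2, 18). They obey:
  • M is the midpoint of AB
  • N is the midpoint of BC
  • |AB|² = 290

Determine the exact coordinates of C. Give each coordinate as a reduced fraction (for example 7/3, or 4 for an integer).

C = (5, 19)

1. C_x = 5  [C = 2·N−B = 2·(25/2, 18)−(20, 17)]
2. C_y = 19  [C = 2·N−B = 2·(25/2, 18)−(20, 17)]
   so C = (5, 19)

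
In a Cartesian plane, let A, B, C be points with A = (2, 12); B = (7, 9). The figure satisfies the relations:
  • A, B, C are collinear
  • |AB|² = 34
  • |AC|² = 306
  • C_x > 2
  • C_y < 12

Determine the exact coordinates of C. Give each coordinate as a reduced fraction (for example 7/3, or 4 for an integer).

C = (17, 3)

1. C_x = 17  [[A, B, C are collinear ⇒ 3x+5y-66=0] ∩ [|C−(2, 12)|²=306]]
2. C_y = 3  [[A, B, C are collinear ⇒ 3x+5y-66=0] ∩ [|C−(2, 12)|²=306]]
   so C = (17, 3)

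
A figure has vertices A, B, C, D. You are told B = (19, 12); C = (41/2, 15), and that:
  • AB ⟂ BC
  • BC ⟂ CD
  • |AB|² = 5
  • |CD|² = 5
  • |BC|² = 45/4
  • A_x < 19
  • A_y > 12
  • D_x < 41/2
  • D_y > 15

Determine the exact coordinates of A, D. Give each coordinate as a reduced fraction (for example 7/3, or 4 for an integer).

A = (17, 13)
D = (37/2, 16)

1. A_x = 17  [[AB ⟂ BC ⇒ -3/2x-3y+129/2=0] ∩ [|A−(19, 12)|²=5]]
2. A_y = 13  [[AB ⟂ BC ⇒ -3/2x-3y+129/2=0] ∩ [|A−(19, 12)|²=5]]
   so A = (17, 13)
3. D_x = 37/2  [[BC ⟂ CD ⇒ 3/2x+3y-303/4=0] ∩ [|D−(41/2, 15)|²=5]]
4. D_y = 16  [[BC ⟂ CD ⇒ 3/2x+3y-303/4=0] ∩ [|D−(41/2, 15)|²=5]]
   so D = (37/2, 16)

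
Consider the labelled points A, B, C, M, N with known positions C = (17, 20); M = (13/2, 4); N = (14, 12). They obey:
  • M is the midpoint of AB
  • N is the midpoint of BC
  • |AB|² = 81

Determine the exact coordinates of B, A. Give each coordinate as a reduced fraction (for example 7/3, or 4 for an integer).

B = (11, 4)
A = (2, 4)

1. B_x = 11  [B = 2·N−C = 2·(14, 12)−(17, 20)]
2. B_y = 4  [B = 2·N−C = 2·(14, 12)−(17, 20)]
   so B = (11, 4)
3. A_x = 2  [A = 2·M−B = 2·(13/2, 4)−(11, 4)]
4. A_y = 4  [A = 2·M−B = 2·(13/2, 4)−(11, 4)]
   so A = (2, 4)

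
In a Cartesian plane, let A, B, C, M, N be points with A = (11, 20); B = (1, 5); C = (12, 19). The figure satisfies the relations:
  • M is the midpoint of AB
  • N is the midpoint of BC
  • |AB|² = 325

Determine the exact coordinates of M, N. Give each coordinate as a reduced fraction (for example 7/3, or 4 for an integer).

1. M_x = 6  [2·M = A+B = (11, 20)+(1, 5)]
2. M_y = 25/2  [2·M = A+B = (11, 20)+(1, 5)]
   so M = (6, 25/2)
3. N_x = 13/2  [2·N = B+C = (1, 5)+(12, 19)]
4. N_y = 12  [2·N = B+C = (1, 5)+(12, 19)]
   so N = (13/2, 12)

M = (6, 25/2)
N = (13/2, 12)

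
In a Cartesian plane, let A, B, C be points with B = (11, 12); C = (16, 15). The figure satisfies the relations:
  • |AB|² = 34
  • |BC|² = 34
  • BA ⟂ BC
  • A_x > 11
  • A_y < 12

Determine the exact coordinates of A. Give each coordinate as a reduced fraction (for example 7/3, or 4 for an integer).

1. A_x = 14  [[BA ⟂ BC ⇒ 5x+3y-91=0] ∩ [|A−(11, 12)|²=34]]
2. A_y = 7  [[BA ⟂ BC ⇒ 5x+3y-91=0] ∩ [|A−(11, 12)|²=34]]
   so A = (14, 7)

A = (14, 7)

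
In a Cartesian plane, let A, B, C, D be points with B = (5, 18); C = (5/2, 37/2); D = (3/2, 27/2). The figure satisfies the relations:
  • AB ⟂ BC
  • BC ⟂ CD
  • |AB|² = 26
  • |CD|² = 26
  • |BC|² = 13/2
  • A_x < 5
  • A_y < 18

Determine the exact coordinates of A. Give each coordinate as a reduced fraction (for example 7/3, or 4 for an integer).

1. A_x = 4  [[AB ⟂ BC ⇒ 5/2x-1/2y-7/2=0] ∩ [|A−(5, 18)|²=26]]
2. A_y = 13  [[AB ⟂ BC ⇒ 5/2x-1/2y-7/2=0] ∩ [|A−(5, 18)|²=26]]
   so A = (4, 13)

A = (4, 13)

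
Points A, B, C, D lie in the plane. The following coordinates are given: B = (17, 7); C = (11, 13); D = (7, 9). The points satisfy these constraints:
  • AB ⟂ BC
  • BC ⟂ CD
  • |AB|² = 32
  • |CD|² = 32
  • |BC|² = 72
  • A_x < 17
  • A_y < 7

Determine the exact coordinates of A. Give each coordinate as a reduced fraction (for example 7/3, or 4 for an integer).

1. A_x = 13  [[AB ⟂ BC ⇒ 6x-6y-60=0] ∩ [|A−(17, 7)|²=32]]
2. A_y = 3  [[AB ⟂ BC ⇒ 6x-6y-60=0] ∩ [|A−(17, 7)|²=32]]
   so A = (13, 3)

A = (13, 3)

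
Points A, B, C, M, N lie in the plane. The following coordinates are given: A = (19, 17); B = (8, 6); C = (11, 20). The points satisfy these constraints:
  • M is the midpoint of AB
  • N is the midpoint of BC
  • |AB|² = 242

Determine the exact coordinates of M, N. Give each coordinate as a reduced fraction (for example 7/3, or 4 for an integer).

M = (27/2, 23/2)
N = (19/2, 13)

1. M_x = 27/2  [2·M = A+B = (19, 17)+(8, 6)]
2. M_y = 23/2  [2·M = A+B = (19, 17)+(8, 6)]
   so M = (27/2, 23/2)
3. N_x = 19/2  [2·N = B+C = (8, 6)+(11, 20)]
4. N_y = 13  [2·N = B+C = (8, 6)+(11, 20)]
   so N = (19/2, 13)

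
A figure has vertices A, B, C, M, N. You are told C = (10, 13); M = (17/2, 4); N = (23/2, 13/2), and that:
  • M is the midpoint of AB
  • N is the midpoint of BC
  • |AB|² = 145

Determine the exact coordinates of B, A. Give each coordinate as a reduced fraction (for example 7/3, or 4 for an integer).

B = (13, 0)
A = (4, 8)

1. B_x = 13  [B = 2·N−C = 2·(23/2, 13/2)−(10, 13)]
2. B_y = 0  [B = 2·N−C = 2·(23/2, 13/2)−(10, 13)]
   so B = (13, 0)
3. A_x = 4  [A = 2·M−B = 2·(17/2, 4)−(13, 0)]
4. A_y = 8  [A = 2·M−B = 2·(17/2, 4)−(13, 0)]
   so A = (4, 8)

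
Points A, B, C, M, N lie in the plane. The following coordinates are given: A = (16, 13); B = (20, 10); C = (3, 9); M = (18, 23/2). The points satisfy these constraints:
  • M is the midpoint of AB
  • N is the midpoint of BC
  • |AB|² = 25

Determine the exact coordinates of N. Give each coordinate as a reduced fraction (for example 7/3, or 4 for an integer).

N = (23/2, 19/2)

1. N_x = 23/2  [2·N = B+C = (20, 10)+(3, 9)]
2. N_y = 19/2  [2·N = B+C = (20, 10)+(3, 9)]
   so N = (23/2, 19/2)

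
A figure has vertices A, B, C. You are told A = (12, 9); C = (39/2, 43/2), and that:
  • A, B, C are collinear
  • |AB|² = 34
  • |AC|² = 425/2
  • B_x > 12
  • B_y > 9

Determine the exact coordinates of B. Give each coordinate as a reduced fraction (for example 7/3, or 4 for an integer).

1. B_x = 15  [[A, B, C are collinear ⇒ 25/2x-15/2y-165/2=0] ∩ [|B−(12, 9)|²=34]]
2. B_y = 14  [[A, B, C are collinear ⇒ 25/2x-15/2y-165/2=0] ∩ [|B−(12, 9)|²=34]]
   so B = (15, 14)

B = (15, 14)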